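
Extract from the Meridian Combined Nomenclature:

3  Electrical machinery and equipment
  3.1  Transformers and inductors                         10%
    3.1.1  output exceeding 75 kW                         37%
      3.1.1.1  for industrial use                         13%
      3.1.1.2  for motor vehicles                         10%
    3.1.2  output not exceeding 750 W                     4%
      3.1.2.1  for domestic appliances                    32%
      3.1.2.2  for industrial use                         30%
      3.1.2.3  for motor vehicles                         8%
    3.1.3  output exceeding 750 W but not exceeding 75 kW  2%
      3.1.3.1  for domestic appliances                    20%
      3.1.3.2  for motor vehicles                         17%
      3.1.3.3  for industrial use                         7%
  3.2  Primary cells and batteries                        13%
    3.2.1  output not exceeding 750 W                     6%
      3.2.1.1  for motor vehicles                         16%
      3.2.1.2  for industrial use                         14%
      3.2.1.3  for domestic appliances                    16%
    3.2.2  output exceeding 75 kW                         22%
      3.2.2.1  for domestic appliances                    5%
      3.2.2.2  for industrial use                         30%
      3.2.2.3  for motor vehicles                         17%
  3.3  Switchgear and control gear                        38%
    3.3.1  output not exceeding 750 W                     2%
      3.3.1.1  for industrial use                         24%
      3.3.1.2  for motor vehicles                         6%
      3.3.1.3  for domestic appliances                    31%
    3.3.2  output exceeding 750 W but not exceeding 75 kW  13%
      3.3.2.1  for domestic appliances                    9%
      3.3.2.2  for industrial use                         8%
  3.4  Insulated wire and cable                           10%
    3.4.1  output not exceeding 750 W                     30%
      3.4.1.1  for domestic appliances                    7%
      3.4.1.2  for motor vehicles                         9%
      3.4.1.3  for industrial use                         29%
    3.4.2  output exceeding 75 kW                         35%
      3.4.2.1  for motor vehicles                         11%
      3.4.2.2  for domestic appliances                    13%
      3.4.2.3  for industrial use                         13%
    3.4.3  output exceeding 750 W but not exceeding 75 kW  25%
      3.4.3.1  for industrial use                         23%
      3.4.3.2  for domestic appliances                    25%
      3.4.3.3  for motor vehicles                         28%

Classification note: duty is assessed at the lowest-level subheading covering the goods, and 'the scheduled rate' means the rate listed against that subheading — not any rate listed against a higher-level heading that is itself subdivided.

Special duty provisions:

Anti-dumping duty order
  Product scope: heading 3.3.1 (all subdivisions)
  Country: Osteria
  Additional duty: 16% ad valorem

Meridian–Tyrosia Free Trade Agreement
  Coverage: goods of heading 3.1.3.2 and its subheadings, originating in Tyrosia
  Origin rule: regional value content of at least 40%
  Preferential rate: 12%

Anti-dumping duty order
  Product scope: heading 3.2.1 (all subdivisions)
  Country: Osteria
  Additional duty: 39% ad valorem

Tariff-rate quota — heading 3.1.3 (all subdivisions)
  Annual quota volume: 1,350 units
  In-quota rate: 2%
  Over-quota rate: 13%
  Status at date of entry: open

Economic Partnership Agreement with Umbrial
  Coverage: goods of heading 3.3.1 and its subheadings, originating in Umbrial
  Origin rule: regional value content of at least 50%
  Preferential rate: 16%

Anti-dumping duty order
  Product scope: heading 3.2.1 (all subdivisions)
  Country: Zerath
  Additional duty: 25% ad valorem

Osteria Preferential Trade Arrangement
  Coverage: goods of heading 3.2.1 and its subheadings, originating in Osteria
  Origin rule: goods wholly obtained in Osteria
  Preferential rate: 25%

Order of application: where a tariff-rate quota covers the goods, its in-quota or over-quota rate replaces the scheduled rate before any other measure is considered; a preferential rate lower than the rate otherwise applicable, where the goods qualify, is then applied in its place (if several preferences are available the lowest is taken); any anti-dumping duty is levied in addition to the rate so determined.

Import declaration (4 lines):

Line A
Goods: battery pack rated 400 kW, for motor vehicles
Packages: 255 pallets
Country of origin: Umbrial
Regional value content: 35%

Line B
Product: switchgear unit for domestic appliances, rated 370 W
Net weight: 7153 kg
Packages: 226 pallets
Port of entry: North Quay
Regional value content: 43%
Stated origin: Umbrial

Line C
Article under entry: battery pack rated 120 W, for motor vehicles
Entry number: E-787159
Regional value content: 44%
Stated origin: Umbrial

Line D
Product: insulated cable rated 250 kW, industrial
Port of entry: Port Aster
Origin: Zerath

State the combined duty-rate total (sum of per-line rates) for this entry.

Line A: battery pack → 3.2; rated 400 kW → 3.2.2; for motor vehicles → 3.2.2.3. Scheduled 17%. Umbrial agreement on 3.3.1: 3.2.2.3 not covered. → 17%.
Line B: switchgear unit → 3.3; rated 370 W → 3.3.1; for domestic appliances → 3.3.1.3. Scheduled 31%. Umbrial agreement on 3.3.1: RVC < 50%. → 31%.
Line C: battery pack → 3.2; rated 120 W → 3.2.1; for motor vehicles → 3.2.1.1. Scheduled 16%. Umbrial agreement on 3.3.1: 3.2.1.1 not covered. → 16%.
Line D: insulated cable → 3.4; rated 250 kW → 3.4.2; industrial → 3.4.2.3. Scheduled 13%. No special measure applies. → 13%.
Sum: 17% + 31% + 16% + 13% = 77%.

77%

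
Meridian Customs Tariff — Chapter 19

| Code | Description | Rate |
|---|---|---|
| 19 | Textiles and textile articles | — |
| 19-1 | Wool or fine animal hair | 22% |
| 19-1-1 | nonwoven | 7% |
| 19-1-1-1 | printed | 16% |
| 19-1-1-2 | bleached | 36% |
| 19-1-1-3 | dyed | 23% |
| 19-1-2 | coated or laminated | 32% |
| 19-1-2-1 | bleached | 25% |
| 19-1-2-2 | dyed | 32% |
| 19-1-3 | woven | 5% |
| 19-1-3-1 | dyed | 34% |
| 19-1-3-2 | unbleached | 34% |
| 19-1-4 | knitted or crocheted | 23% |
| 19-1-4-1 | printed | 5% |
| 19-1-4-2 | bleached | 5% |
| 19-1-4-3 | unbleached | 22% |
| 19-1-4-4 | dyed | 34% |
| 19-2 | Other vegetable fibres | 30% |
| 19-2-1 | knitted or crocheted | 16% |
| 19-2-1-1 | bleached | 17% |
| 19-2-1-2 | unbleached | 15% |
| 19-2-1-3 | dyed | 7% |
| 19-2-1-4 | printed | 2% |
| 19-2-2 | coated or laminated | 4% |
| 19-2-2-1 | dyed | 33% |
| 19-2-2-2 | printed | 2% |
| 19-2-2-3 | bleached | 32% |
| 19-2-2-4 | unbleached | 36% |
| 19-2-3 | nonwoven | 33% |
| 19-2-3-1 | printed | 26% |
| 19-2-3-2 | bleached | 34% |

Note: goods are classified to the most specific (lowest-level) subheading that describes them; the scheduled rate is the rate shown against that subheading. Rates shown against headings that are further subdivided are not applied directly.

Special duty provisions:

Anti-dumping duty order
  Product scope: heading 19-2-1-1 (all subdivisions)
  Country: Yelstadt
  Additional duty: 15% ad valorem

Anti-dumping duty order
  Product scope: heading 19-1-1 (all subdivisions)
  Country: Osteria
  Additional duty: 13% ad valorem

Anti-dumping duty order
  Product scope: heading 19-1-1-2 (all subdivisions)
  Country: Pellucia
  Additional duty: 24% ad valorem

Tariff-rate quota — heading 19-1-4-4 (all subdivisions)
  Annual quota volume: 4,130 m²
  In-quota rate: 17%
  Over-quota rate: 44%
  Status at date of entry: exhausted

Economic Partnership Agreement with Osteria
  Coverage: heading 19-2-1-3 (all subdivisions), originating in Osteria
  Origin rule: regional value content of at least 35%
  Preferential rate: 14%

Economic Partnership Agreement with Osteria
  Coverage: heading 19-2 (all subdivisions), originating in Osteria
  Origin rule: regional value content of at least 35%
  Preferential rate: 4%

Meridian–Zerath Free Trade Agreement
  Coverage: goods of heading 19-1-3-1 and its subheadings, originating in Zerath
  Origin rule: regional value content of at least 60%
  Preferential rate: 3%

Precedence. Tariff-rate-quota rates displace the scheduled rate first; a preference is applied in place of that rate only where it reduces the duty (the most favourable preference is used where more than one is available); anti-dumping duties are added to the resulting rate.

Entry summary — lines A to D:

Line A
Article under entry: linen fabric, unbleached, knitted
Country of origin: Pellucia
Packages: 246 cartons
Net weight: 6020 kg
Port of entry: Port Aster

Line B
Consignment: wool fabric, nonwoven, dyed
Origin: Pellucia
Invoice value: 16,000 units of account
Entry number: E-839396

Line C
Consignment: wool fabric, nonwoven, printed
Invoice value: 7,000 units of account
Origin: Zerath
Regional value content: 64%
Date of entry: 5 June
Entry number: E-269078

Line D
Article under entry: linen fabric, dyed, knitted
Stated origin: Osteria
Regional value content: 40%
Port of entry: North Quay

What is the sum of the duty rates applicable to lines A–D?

58%

Line A: linen → 19-2; knitted → 19-2-1; unbleached → 19-2-1-2. Scheduled 15%. No special measure applies. → 15%.
Line B: wool → 19-1; nonwoven → 19-1-1; dyed → 19-1-1-3. Scheduled 23%. No special measure applies. → 23%.
Line C: wool → 19-1; nonwoven → 19-1-1; printed → 19-1-1-1. Scheduled 16%. Zerath agreement on 19-1-3-1: 19-1-1-1 not covered. → 16%.
Line D: linen → 19-2; knitted → 19-2-1; dyed → 19-2-1-3. Scheduled 7%. Osteria agreement on 19-2-1-3: RVC ≥ 35% → 14% available; Osteria agreement on 19-2: RVC ≥ 35% → 4% available; preferential 4%. → 4%.
Sum: 15% + 23% + 16% + 4% = 58%.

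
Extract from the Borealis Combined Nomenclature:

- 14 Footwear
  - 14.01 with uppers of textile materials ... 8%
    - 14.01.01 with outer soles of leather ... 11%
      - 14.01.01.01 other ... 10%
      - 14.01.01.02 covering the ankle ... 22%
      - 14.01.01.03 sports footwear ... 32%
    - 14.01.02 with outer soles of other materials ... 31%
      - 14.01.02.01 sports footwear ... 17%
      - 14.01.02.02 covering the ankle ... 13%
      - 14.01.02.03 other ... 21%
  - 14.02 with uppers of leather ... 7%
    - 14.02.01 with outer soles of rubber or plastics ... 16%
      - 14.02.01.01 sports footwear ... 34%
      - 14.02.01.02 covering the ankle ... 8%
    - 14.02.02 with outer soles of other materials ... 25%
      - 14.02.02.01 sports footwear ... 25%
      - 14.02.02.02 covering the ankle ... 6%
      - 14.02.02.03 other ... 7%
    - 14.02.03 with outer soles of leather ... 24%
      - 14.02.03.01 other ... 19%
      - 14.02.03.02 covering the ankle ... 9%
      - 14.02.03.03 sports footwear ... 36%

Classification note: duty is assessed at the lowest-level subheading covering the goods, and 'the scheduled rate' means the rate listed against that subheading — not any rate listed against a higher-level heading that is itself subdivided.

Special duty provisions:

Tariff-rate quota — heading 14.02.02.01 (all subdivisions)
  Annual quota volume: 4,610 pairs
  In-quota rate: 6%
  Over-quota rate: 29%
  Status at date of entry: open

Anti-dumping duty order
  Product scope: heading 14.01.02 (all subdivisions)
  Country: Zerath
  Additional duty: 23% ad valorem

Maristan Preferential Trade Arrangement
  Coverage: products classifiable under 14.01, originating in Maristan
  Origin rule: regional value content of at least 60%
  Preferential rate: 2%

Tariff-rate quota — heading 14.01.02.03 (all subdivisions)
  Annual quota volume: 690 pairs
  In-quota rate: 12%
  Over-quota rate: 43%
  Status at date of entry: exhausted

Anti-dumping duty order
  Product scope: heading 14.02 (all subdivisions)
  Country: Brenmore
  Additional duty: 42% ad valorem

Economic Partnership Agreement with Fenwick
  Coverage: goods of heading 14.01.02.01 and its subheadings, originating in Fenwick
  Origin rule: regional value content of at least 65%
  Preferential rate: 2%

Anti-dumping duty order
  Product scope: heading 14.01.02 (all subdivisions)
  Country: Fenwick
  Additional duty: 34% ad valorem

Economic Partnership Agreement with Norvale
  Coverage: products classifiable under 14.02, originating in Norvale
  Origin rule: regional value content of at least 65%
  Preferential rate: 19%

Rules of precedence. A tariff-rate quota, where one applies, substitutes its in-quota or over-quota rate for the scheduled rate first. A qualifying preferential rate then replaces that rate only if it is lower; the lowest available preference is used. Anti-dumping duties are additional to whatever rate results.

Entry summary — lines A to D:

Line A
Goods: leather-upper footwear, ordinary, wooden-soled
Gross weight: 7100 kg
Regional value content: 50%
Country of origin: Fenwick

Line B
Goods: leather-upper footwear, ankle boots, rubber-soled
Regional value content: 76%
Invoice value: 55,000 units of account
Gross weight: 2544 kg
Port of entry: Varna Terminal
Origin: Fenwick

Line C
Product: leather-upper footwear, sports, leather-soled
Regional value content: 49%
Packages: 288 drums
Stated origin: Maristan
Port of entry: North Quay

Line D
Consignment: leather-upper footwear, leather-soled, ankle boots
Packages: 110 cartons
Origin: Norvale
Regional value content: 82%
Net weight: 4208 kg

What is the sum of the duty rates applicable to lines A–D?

Line A: leather-upper → 14.02; wooden-soled → 14.02.02; ordinary → 14.02.02.03. Scheduled 7%. Fenwick agreement on 14.01.02.01: 14.02.02.03 not covered. → 7%.
Line B: leather-upper → 14.02; rubber-soled → 14.02.01; ankle boots → 14.02.01.02. Scheduled 8%. Fenwick agreement on 14.01.02.01: 14.02.01.02 not covered. → 8%.
Line C: leather-upper → 14.02; leather-soled → 14.02.03; sports → 14.02.03.03. Scheduled 36%. Maristan agreement on 14.01: 14.02.03.03 not covered. → 36%.
Line D: leather-upper → 14.02; leather-soled → 14.02.03; ankle boots → 14.02.03.02. Scheduled 9%. Norvale agreement on 14.02: RVC ≥ 65% → 19% available; preference 19% not lower than 9% → no reduction. → 9%.
Sum: 7% + 8% + 36% + 9% = 60%.

60%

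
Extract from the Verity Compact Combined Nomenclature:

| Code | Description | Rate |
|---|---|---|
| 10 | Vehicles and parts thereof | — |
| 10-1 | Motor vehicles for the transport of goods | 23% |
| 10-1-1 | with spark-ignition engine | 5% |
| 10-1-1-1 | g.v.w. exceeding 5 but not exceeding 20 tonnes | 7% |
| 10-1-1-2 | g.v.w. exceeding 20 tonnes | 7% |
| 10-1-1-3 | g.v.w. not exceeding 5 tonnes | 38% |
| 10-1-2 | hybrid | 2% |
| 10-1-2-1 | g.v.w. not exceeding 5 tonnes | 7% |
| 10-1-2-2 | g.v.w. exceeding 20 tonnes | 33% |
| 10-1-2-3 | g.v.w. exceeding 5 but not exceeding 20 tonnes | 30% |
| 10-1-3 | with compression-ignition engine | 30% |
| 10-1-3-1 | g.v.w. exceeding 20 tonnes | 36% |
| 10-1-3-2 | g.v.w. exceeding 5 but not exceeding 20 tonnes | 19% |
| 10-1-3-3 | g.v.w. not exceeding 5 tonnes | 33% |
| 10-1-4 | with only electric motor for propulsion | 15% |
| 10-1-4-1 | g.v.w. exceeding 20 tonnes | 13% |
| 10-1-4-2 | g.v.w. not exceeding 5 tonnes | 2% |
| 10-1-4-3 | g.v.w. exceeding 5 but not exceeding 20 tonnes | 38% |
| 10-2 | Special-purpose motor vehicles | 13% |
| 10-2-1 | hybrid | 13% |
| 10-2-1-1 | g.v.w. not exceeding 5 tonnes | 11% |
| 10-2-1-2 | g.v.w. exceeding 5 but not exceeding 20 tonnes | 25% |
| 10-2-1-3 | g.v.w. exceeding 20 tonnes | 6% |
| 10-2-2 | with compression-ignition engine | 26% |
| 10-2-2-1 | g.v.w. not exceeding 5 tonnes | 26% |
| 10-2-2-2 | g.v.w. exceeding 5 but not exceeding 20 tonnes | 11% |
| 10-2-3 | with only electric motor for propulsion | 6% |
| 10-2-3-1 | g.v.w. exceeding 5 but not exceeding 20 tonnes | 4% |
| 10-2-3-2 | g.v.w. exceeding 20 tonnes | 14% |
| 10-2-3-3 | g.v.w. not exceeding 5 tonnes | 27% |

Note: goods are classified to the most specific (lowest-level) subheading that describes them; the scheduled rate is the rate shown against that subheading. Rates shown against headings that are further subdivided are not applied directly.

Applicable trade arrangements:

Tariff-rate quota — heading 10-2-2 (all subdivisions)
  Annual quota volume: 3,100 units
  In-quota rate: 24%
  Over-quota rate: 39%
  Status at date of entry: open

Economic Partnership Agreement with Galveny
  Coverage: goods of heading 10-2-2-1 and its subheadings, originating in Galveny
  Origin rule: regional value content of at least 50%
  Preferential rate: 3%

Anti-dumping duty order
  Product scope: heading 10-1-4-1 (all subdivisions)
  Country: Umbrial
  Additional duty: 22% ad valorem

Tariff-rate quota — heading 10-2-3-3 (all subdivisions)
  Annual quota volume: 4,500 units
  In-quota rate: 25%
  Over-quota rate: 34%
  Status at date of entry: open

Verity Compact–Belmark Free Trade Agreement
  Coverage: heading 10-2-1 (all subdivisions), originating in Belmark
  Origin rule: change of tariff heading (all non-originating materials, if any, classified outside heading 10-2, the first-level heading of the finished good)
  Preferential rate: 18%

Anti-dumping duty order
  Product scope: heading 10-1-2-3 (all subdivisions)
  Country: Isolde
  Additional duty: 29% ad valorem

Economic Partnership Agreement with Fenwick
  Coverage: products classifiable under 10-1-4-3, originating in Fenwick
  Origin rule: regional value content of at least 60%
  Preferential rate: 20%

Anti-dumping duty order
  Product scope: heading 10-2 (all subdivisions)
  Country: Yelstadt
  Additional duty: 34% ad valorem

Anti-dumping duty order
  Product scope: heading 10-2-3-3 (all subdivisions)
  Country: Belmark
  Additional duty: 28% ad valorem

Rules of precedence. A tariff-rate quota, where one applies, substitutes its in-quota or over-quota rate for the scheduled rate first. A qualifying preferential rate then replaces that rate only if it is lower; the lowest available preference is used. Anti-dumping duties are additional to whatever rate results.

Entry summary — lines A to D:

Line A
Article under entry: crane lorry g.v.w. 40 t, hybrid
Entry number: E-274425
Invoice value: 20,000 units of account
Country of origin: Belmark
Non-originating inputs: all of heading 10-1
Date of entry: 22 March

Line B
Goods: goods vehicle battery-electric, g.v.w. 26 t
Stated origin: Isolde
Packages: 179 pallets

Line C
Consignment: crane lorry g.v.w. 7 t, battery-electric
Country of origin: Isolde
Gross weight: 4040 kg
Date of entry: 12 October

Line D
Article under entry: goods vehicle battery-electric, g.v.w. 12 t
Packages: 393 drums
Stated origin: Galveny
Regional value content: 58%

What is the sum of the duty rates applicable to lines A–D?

61%

Line A: crane lorry → 10-2; hybrid → 10-2-1; g.v.w. 40 t → 10-2-1-3. Scheduled 6%. Belmark agreement on 10-2-1: CTH met → 18% available; preference 18% not lower than 6% → no reduction. → 6%.
Line B: goods vehicle → 10-1; battery-electric → 10-1-4; g.v.w. 26 t → 10-1-4-1. Scheduled 13%. No special measure applies. → 13%.
Line C: crane lorry → 10-2; battery-electric → 10-2-3; g.v.w. 7 t → 10-2-3-1. Scheduled 4%. No special measure applies. → 4%.
Line D: goods vehicle → 10-1; battery-electric → 10-1-4; g.v.w. 12 t → 10-1-4-3. Scheduled 38%. Galveny agreement on 10-2-2-1: 10-1-4-3 not covered. → 38%.
Sum: 6% + 13% + 4% + 38% = 61%.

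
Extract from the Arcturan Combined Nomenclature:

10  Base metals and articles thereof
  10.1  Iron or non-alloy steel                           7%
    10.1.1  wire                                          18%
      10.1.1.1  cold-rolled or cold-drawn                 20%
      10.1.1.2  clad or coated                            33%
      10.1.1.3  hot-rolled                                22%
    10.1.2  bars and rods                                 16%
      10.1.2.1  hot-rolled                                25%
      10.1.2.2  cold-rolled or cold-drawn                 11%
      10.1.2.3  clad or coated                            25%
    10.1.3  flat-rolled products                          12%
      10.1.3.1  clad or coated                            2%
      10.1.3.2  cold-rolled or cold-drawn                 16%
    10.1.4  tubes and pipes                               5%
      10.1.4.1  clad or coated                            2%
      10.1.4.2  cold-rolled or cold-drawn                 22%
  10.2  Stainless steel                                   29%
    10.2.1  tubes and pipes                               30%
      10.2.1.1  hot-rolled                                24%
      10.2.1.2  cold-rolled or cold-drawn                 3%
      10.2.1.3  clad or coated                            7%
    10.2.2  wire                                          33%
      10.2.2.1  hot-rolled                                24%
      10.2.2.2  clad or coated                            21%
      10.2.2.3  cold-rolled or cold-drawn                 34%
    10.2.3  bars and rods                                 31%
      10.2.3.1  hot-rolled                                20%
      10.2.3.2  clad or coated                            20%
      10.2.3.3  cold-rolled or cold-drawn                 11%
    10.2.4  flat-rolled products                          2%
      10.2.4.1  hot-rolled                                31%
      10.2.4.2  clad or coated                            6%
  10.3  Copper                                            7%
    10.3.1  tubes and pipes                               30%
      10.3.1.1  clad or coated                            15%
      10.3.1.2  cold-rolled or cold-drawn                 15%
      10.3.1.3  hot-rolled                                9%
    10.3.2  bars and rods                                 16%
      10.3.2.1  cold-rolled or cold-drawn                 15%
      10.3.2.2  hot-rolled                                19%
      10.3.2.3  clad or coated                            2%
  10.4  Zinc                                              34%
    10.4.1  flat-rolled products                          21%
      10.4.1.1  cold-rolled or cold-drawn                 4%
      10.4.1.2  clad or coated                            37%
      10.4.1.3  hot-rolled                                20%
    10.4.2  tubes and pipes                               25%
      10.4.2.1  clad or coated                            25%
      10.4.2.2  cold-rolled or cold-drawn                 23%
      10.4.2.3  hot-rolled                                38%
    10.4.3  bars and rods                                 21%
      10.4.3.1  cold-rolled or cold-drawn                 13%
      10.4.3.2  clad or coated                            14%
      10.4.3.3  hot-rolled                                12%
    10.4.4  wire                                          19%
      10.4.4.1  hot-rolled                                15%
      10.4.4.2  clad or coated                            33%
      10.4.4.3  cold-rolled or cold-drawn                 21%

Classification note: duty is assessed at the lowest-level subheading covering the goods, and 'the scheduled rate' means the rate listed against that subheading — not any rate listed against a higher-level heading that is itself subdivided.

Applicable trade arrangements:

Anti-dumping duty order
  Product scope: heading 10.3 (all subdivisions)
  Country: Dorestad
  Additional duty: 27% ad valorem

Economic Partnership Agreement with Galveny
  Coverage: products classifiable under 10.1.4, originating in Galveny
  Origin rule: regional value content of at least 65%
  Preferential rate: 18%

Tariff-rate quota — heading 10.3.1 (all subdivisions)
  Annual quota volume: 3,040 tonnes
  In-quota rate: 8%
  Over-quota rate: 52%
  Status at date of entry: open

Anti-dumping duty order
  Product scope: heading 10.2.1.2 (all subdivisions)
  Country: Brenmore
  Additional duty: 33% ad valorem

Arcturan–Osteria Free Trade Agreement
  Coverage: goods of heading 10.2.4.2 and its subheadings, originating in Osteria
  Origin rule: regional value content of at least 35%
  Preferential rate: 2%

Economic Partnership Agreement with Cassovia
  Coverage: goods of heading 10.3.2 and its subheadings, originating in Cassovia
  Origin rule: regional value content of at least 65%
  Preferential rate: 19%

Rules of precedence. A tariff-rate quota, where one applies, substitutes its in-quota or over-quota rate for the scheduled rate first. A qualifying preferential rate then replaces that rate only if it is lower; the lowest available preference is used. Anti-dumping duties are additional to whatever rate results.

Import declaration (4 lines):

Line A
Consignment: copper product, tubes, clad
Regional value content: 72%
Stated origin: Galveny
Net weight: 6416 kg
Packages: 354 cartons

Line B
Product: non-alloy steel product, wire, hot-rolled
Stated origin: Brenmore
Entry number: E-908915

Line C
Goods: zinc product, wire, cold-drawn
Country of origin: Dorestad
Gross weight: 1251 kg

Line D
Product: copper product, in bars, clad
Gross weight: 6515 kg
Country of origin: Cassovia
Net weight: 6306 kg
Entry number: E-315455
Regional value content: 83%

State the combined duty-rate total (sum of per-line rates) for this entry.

53%

Line A: copper → 10.3; tubes → 10.3.1; clad → 10.3.1.1. Scheduled 15%. quota on 10.3.1 open → in-quota 8%; Galveny agreement on 10.1.4: 10.3.1.1 not covered. → 8%.
Line B: non-alloy steel → 10.1; wire → 10.1.1; hot-rolled → 10.1.1.3. Scheduled 22%. No special measure applies. → 22%.
Line C: zinc → 10.4; wire → 10.4.4; cold-drawn → 10.4.4.3. Scheduled 21%. No special measure applies. → 21%.
Line D: copper → 10.3; in bars → 10.3.2; clad → 10.3.2.3. Scheduled 2%. Cassovia agreement on 10.3.2: RVC ≥ 65% → 19% available; preference 19% not lower than 2% → no reduction. → 2%.
Sum: 8% + 22% + 21% + 2% = 53%.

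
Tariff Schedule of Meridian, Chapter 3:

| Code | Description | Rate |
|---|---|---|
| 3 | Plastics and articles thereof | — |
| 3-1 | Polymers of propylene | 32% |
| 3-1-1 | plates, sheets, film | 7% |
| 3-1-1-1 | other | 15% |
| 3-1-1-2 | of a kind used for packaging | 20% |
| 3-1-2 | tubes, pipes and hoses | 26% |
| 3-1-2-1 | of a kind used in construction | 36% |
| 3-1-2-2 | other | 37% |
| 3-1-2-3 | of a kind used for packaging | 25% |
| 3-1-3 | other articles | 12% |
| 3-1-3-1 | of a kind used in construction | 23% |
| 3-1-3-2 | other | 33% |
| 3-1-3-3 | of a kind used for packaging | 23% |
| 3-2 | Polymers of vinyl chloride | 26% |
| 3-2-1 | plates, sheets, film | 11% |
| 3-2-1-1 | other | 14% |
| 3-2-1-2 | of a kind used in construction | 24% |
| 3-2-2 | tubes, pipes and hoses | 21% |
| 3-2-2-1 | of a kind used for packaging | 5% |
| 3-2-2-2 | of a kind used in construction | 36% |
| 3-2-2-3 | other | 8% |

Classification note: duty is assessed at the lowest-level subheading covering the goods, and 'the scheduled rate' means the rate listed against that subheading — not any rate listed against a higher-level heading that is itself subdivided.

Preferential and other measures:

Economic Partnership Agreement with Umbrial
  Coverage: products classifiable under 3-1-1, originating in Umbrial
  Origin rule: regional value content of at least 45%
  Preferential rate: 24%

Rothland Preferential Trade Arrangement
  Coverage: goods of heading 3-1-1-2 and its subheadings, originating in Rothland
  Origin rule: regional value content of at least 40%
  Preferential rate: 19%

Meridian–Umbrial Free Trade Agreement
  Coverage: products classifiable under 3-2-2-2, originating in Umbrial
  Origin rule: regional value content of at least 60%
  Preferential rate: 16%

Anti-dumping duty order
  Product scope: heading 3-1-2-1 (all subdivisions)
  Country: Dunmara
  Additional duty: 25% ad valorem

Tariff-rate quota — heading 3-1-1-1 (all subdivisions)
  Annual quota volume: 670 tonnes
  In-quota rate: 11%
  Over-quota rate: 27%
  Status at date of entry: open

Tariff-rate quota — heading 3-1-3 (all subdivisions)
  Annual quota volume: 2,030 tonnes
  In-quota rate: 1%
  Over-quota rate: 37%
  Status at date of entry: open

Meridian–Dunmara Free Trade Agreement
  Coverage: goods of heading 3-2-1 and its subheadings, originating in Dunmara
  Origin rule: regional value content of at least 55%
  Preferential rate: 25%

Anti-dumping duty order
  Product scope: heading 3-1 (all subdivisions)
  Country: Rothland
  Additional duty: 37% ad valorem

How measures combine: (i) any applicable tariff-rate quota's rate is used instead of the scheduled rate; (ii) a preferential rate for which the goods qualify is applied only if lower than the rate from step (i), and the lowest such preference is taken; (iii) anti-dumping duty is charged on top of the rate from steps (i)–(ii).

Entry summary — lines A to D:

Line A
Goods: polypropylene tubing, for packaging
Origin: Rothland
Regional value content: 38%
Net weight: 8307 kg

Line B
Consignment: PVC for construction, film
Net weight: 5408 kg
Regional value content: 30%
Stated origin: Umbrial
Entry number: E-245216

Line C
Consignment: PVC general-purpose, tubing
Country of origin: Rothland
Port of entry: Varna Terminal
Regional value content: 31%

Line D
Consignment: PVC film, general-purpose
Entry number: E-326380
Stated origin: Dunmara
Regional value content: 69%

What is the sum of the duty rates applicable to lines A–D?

108%

Line A: polypropylene → 3-1; tubing → 3-1-2; for packaging → 3-1-2-3. Scheduled 25%. Rothland agreement on 3-1-1-2: 3-1-2-3 not covered; anti-dumping (Rothland, 3-1): +37%; total 25% + 37% = 62%. → 62%.
Line B: PVC → 3-2; film → 3-2-1; for construction → 3-2-1-2. Scheduled 24%. Umbrial agreement on 3-1-1: 3-2-1-2 not covered; Umbrial agreement on 3-2-2-2: 3-2-1-2 not covered. → 24%.
Line C: PVC → 3-2; tubing → 3-2-2; general-purpose → 3-2-2-3. Scheduled 8%. Rothland agreement on 3-1-1-2: 3-2-2-3 not covered. → 8%.
Line D: PVC → 3-2; film → 3-2-1; general-purpose → 3-2-1-1. Scheduled 14%. Dunmara agreement on 3-2-1: RVC ≥ 55% → 25% available; preference 25% not lower than 14% → no reduction. → 14%.
Sum: 62% + 24% + 8% + 14% = 108%.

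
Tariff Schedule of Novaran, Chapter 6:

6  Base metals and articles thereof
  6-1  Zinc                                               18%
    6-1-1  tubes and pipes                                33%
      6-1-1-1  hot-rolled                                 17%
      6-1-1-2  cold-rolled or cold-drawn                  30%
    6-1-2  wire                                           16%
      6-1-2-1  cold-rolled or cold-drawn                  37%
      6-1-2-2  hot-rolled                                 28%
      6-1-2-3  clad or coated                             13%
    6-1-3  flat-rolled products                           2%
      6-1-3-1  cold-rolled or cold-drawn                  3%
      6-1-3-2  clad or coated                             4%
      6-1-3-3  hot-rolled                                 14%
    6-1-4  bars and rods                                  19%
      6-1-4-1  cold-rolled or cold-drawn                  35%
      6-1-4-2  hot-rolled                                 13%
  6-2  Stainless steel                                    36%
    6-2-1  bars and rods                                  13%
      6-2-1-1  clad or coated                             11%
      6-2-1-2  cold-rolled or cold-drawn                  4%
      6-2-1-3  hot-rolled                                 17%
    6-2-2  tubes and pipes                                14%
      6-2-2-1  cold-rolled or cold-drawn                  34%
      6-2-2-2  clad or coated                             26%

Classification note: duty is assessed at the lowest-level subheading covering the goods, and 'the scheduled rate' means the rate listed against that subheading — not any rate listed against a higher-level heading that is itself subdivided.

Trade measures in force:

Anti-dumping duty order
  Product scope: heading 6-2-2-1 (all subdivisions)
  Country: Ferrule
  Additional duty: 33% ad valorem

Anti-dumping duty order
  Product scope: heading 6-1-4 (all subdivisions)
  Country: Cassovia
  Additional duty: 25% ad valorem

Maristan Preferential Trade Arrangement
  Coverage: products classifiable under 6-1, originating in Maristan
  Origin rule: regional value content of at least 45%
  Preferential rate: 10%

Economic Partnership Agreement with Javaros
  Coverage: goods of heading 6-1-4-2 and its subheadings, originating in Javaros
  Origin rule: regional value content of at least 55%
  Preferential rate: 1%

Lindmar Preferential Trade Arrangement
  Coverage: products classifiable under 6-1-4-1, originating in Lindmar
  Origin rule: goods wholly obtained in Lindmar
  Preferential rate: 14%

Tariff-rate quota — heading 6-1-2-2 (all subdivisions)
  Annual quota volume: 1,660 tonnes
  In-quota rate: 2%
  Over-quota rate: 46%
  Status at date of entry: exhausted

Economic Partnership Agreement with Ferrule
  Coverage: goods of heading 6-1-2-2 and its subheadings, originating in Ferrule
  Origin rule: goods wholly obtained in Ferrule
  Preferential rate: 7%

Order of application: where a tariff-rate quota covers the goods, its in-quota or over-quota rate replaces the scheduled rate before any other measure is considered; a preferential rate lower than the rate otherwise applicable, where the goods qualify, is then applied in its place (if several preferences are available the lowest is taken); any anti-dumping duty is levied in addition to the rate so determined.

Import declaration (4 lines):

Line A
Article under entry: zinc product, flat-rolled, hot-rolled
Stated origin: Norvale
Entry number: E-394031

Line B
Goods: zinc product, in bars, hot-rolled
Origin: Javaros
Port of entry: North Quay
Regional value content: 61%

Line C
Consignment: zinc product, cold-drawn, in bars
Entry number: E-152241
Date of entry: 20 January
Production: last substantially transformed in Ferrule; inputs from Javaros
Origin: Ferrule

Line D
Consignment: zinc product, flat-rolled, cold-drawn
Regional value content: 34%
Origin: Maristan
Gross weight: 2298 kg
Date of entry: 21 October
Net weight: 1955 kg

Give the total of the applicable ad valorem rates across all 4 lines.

Line A: zinc → 6-1; flat-rolled → 6-1-3; hot-rolled → 6-1-3-3. Scheduled 14%. No special measure applies. → 14%.
Line B: zinc → 6-1; in bars → 6-1-4; hot-rolled → 6-1-4-2. Scheduled 13%. Javaros agreement on 6-1-4-2: RVC ≥ 55% → 1% available; preferential 1%. → 1%.
Line C: zinc → 6-1; in bars → 6-1-4; cold-drawn → 6-1-4-1. Scheduled 35%. Ferrule agreement on 6-1-2-2: 6-1-4-1 not covered. → 35%.
Line D: zinc → 6-1; flat-rolled → 6-1-3; cold-drawn → 6-1-3-1. Scheduled 3%. Maristan agreement on 6-1: RVC < 45%. → 3%.
Sum: 14% + 1% + 35% + 3% = 53%.

53%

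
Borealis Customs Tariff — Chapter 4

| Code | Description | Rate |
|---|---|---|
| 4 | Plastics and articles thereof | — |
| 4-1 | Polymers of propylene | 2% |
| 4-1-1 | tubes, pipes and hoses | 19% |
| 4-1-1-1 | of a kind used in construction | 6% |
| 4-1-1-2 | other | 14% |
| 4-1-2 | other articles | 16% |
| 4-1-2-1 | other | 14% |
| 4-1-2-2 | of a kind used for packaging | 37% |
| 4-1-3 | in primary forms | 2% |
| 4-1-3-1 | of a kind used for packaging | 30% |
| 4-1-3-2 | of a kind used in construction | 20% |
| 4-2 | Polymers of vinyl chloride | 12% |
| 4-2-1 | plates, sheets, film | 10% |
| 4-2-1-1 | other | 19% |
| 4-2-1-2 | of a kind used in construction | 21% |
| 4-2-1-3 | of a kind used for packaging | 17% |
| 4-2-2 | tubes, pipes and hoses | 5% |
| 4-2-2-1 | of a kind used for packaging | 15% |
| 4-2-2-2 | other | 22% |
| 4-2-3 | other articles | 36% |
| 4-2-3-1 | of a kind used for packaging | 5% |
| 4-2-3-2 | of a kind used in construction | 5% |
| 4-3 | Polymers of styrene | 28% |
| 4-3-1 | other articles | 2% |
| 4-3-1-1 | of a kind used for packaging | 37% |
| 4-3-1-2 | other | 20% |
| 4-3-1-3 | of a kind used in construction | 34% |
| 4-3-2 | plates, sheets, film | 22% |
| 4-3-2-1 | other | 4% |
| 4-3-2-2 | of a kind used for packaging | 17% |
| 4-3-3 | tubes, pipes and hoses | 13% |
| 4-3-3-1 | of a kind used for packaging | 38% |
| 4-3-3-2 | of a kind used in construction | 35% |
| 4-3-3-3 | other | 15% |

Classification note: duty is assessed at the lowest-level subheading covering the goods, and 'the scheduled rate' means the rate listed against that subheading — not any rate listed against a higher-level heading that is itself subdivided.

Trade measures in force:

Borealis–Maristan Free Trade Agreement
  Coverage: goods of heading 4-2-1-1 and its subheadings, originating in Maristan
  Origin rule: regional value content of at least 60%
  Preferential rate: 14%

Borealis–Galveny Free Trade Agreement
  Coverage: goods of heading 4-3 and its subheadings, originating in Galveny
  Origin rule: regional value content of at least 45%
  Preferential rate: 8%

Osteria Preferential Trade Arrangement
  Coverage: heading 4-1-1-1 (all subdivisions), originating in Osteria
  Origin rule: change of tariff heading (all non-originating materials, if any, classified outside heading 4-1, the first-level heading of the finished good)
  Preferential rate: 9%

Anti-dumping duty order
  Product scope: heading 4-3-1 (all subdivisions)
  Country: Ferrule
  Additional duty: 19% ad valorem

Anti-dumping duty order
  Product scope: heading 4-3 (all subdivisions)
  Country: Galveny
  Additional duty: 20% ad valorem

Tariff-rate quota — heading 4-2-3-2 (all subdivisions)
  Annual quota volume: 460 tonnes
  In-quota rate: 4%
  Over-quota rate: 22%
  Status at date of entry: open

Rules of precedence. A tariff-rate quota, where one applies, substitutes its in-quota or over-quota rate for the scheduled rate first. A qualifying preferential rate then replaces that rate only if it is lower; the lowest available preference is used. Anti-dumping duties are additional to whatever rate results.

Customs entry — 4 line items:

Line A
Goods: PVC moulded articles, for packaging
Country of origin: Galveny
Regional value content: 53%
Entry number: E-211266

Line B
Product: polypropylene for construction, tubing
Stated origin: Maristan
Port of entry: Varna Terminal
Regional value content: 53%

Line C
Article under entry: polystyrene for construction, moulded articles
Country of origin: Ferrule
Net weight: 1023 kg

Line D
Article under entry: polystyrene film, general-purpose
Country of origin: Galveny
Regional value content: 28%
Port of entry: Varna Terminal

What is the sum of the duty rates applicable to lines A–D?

88%

Line A: PVC → 4-2; moulded articles → 4-2-3; for packaging → 4-2-3-1. Scheduled 5%. Galveny agreement on 4-3: 4-2-3-1 not covered. → 5%.
Line B: polypropylene → 4-1; tubing → 4-1-1; for construction → 4-1-1-1. Scheduled 6%. Maristan agreement on 4-2-1-1: 4-1-1-1 not covered. → 6%.
Line C: polystyrene → 4-3; moulded articles → 4-3-1; for construction → 4-3-1-3. Scheduled 34%. anti-dumping (Ferrule, 4-3-1): +19%; total 34% + 19% = 53%. → 53%.
Line D: polystyrene → 4-3; film → 4-3-2; general-purpose → 4-3-2-1. Scheduled 4%. Galveny agreement on 4-3: RVC < 45%; anti-dumping (Galveny, 4-3): +20%; total 4% + 20% = 24%. → 24%.
Sum: 5% + 6% + 53% + 24% = 88%.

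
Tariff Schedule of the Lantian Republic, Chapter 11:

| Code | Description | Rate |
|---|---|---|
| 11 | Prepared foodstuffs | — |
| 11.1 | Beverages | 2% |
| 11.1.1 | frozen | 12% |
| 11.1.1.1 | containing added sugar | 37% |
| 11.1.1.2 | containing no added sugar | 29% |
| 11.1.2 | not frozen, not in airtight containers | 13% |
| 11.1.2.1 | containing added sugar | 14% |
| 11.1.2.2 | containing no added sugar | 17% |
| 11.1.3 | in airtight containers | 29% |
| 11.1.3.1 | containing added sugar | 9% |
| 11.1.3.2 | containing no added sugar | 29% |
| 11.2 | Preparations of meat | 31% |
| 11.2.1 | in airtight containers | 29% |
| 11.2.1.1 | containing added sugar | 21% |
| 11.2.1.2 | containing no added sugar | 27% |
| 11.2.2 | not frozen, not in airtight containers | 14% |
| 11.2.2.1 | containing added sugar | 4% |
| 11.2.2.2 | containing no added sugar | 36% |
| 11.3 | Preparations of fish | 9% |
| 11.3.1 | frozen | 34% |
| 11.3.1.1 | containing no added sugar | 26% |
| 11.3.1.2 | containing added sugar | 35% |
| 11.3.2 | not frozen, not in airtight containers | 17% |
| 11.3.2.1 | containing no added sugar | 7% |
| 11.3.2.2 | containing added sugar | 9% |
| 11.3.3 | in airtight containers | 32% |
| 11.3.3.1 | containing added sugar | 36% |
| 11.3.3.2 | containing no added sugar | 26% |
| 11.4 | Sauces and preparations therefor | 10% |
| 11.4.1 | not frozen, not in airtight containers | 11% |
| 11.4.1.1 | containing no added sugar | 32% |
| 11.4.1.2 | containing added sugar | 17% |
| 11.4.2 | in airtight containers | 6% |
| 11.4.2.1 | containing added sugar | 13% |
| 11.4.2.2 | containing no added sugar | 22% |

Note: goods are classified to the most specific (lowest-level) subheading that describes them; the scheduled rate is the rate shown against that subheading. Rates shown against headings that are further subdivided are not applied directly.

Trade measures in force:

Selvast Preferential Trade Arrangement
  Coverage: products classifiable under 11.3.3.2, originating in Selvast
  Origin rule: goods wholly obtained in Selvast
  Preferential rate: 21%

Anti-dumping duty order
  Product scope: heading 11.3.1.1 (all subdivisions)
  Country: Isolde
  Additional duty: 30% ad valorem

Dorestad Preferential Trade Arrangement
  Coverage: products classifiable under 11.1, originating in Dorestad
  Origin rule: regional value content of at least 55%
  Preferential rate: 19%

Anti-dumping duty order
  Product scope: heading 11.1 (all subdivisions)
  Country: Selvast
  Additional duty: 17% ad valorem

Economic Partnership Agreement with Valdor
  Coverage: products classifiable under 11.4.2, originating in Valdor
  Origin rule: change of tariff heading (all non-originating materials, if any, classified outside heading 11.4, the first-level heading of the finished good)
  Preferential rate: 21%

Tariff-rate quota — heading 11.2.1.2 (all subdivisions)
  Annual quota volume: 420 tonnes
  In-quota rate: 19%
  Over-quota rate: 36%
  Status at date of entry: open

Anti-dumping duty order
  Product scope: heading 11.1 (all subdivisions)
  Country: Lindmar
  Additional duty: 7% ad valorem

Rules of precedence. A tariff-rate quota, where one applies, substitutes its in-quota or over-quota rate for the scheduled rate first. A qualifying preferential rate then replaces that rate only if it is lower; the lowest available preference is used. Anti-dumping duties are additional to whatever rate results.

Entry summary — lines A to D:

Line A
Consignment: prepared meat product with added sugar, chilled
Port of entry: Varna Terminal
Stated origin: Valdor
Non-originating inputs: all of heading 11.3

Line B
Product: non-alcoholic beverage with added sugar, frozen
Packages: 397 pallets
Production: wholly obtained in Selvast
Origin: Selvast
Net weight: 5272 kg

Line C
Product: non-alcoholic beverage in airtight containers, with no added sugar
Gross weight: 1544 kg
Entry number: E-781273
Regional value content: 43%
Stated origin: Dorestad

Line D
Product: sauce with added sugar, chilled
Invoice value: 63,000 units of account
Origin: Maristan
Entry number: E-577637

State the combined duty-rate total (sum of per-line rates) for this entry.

Line A: prepared meat product → 11.2; chilled → 11.2.2; with added sugar → 11.2.2.1. Scheduled 4%. Valdor agreement on 11.4.2: 11.2.2.1 not covered. → 4%.
Line B: non-alcoholic beverage → 11.1; frozen → 11.1.1; with added sugar → 11.1.1.1. Scheduled 37%. Selvast agreement on 11.3.3.2: 11.1.1.1 not covered; anti-dumping (Selvast, 11.1): +17%; total 37% + 17% = 54%. → 54%.
Line C: non-alcoholic beverage → 11.1; in airtight containers → 11.1.3; with no added sugar → 11.1.3.2. Scheduled 29%. Dorestad agreement on 11.1: RVC < 55%. → 29%.
Line D: sauce → 11.4; chilled → 11.4.1; with added sugar → 11.4.1.2. Scheduled 17%. No special measure applies. → 17%.
Sum: 4% + 54% + 29% + 17% = 104%.

104%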